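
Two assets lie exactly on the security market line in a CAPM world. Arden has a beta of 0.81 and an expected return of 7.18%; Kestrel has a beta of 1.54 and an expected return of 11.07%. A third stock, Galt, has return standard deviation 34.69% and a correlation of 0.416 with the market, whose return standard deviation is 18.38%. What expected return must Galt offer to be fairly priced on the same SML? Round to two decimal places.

MRP = (11.07% − 7.18%) / (1.54 − 0.81) = 5.3288%
R_f = 7.18% − 0.81 × 5.3288% = 2.8637%
β_Galt = ρ·σ_i/σ_m = 0.416 × 34.69 / 18.38 = 0.7851
E(R_Galt) = R_f + β × MRP = 2.8637% + 0.7851 × 5.3288% = 7.05%

7.05%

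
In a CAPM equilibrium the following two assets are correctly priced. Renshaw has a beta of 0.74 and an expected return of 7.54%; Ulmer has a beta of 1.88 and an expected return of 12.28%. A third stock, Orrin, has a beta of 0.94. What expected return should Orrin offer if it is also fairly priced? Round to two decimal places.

MRP (SML slope) = (12.28% − 7.54%) / (1.88 − 0.74) = 4.74% / 1.14 = 4.1579%
R_f (intercept) = 7.54% − 0.74 × 4.1579% = 4.4632%
E(R_Orrin) = R_f + β × MRP = 4.4632% + 0.94 × 4.1579% = 8.37%

8.37%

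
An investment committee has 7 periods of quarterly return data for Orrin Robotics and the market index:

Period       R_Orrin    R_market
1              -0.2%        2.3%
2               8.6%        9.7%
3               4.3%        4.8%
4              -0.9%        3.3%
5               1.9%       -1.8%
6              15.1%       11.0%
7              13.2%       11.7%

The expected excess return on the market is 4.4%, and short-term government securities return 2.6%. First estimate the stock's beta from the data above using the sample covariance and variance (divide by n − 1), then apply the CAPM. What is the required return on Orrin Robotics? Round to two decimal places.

7.50%

Mean R_i = (-0.2 + 8.6 + 4.3 − 0.9 + 1.9 + 15.1 + 13.2) / 7 = 6.0000%
Mean R_m = (2.3 + 9.7 + 4.8 + 3.3 − 1.8 + 11.0 + 11.7) / 7 = 5.8571%
Σ(R_i − R̄_i)(R_m − R̄_m) = 171.7500  ⇒  Cov = 171.7500 / 6 = 28.6250
Σ(R_m − R̄_m)² = 154.2971  ⇒  Var(R_m) = 154.2971 / 6 = 25.7162
β = Cov / Var(R_m) = 28.6250 / 25.7162 = 1.1131
E(R) = R_f + β × MRP = 2.6% + 1.1131 × 4.4% = 7.50%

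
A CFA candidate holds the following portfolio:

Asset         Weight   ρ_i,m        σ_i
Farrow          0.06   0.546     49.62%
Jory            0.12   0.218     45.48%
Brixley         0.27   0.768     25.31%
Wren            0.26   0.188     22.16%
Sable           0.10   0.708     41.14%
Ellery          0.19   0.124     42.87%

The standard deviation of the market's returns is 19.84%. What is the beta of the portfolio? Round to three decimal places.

0.659

β_Farrow = 0.546 × 49.62% / 19.84% = 1.3656
β_Jory = 0.218 × 45.48% / 19.84% = 0.4997
β_Brixley = 0.768 × 25.31% / 19.84% = 0.9797
β_Wren = 0.188 × 22.16% / 19.84% = 0.2100
β_Sable = 0.708 × 41.14% / 19.84% = 1.4681
β_Ellery = 0.124 × 42.87% / 19.84% = 0.2679
β_P = Σ w_i β_i = 0.06×1.3656 + 0.12×0.4997 + 0.27×0.9797 + 0.26×0.2100 + 0.10×1.4681 + 0.19×0.2679 = 0.6587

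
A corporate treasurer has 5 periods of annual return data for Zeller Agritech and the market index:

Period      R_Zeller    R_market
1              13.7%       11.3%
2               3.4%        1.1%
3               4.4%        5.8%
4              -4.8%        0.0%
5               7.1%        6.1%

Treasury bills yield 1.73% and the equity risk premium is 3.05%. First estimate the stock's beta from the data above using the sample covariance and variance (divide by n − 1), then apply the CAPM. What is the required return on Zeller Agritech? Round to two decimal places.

5.90%

Mean R_i = (13.7 + 3.4 + 4.4 − 4.8 + 7.1) / 5 = 4.7600%
Mean R_m = (11.3 + 1.1 + 5.8 + 0.0 + 6.1) / 5 = 4.8600%
Σ(R_i − R̄_i)(R_m − R̄_m) = 111.7120  ⇒  Cov = 111.7120 / 4 = 27.9280
Σ(R_m − R̄_m)² = 81.6520  ⇒  Var(R_m) = 81.6520 / 4 = 20.4130
β = Cov / Var(R_m) = 27.9280 / 20.4130 = 1.3681
E(R) = R_f + β × MRP = 1.73% + 1.3681 × 3.05% = 5.90%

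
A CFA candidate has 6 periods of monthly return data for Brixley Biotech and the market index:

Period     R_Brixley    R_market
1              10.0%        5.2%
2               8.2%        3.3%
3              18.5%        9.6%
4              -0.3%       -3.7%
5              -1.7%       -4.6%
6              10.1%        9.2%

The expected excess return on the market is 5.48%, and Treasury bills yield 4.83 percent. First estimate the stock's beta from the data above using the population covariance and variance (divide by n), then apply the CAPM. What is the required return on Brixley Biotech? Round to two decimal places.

11.10%

Mean R_i = (10.0 + 8.2 + 18.5 − 0.3 − 1.7 + 10.1) / 6 = 7.4667%
Mean R_m = (5.2 + 3.3 + 9.6 − 3.7 − 4.6 + 9.2) / 6 = 3.1667%
Σ(R_i − R̄_i)(R_m − R̄_m) = 216.6433  ⇒  Cov = 216.6433 / 6 = 36.1072
Σ(R_m − R̄_m)² = 189.4133  ⇒  Var(R_m) = 189.4133 / 6 = 31.5689
β = Cov / Var(R_m) = 36.1072 / 31.5689 = 1.1438
E(R) = R_f + β × MRP = 4.83% + 1.1438 × 5.48% = 11.10%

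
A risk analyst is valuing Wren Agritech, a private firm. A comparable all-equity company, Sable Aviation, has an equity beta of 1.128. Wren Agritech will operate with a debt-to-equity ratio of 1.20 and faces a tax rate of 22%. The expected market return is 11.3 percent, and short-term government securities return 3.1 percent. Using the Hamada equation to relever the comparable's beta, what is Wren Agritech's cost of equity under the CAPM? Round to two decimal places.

21.01%

β_L = β_U × [1 + (1 − t)(D/E)] = 1.128 × [1 + (1 − 0.22) × 1.20]
    = 1.128 × [1 + 0.78 × 1.20] = 1.128 × 1.9360 = 2.1838
MRP = 11.3% − 3.1% = 8.20%
E(R) = R_f + β_L × MRP = 3.1% + 2.1838 × 8.2% = 21.01%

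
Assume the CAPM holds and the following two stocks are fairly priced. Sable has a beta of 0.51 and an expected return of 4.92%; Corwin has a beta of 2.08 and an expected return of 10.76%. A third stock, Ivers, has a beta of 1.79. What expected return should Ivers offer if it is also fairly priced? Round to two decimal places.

MRP (SML slope) = (10.76% − 4.92%) / (2.08 − 0.51) = 5.84% / 1.57 = 3.7197%
R_f (intercept) = 4.92% − 0.51 × 3.7197% = 3.0230%
E(R_Ivers) = R_f + β × MRP = 3.0230% + 1.79 × 3.7197% = 9.68%

9.68%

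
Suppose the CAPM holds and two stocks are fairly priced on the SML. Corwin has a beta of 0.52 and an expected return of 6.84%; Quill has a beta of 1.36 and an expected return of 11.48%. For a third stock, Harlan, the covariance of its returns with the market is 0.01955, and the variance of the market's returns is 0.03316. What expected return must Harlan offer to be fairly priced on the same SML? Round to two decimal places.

MRP = (11.48% − 6.84%) / (1.36 − 0.52) = 5.5238%
R_f = 6.84% − 0.52 × 5.5238% = 3.9676%
β_Harlan = Cov / Var(R_m) = 0.01955 / 0.03316 = 0.5896
E(R_Harlan) = R_f + β × MRP = 3.9676% + 0.5896 × 5.5238% = 7.22%

7.22%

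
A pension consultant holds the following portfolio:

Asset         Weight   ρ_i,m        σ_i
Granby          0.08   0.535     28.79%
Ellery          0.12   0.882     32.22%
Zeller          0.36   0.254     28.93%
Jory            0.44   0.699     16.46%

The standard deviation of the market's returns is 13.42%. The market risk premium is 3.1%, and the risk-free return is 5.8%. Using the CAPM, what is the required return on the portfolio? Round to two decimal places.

8.65%

β_Granby = 0.535 × 28.79% / 13.42% = 1.1477
β_Ellery = 0.882 × 32.22% / 13.42% = 2.1176
β_Zeller = 0.254 × 28.93% / 13.42% = 0.5476
β_Jory = 0.699 × 16.46% / 13.42% = 0.8573
β_P = Σ w_i β_i = 0.08×1.1477 + 0.12×2.1176 + 0.36×0.5476 + 0.44×0.8573 = 0.9203
E(R_P) = R_f + β_P × MRP = 5.8% + 0.9203 × 3.1% = 8.65%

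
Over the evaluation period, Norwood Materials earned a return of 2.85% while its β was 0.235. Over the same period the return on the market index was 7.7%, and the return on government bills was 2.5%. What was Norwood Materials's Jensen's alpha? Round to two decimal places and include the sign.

-0.87%

Market excess return = 7.7% − 2.5% = 5.20%
CAPM benchmark = R_f + β(R_m − R_f) = 2.5% + 0.235 × 5.2% = 3.7220%
α = actual − benchmark = 2.85% − 3.7220% = -0.87%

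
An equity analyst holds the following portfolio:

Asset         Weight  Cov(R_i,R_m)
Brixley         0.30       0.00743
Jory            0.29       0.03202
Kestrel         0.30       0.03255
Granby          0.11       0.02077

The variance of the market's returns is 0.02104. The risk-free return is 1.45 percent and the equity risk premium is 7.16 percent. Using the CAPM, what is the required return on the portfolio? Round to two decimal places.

β_Brixley = 0.00743 / 0.02104 = 0.3531
β_Jory = 0.03202 / 0.02104 = 1.5219
β_Kestrel = 0.03255 / 0.02104 = 1.5471
β_Granby = 0.02077 / 0.02104 = 0.9872
β_P = Σ w_i β_i = 0.30×0.3531 + 0.29×1.5219 + 0.30×1.5471 + 0.11×0.9872 = 1.1200
E(R_P) = R_f + β_P × MRP = 1.45% + 1.1200 × 7.16% = 9.47%

9.47%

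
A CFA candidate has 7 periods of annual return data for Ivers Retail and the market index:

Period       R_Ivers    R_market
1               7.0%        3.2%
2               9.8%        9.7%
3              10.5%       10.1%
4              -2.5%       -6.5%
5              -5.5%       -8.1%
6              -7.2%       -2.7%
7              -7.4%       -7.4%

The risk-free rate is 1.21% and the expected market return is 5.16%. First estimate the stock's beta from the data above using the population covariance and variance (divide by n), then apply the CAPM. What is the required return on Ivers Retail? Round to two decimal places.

Mean R_i = (7.0 + 9.8 + 10.5 − 2.5 − 5.5 − 7.2 − 7.4) / 7 = 0.6714%
Mean R_m = (3.2 + 9.7 + 10.1 − 6.5 − 8.1 − 2.7 − 7.4) / 7 = -0.2429%
Σ(R_i − R̄_i)(R_m − R̄_m) = 359.6514  ⇒  Cov = 359.6514 / 7 = 51.3788
Σ(R_m − R̄_m)² = 375.8371  ⇒  Var(R_m) = 375.8371 / 7 = 53.6910
β = Cov / Var(R_m) = 51.3788 / 53.6910 = 0.9569
MRP = 5.16% − 1.21% = 3.95%
E(R) = R_f + β × MRP = 1.21% + 0.9569 × 3.95% = 4.99%

4.99%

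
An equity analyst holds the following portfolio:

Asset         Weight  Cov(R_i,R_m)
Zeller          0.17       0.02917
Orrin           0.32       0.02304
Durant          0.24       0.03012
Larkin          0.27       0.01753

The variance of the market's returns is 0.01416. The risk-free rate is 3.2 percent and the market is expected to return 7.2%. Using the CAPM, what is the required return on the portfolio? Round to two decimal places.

β_Zeller = 0.02917 / 0.01416 = 2.0600
β_Orrin = 0.02304 / 0.01416 = 1.6271
β_Durant = 0.03012 / 0.01416 = 2.1271
β_Larkin = 0.01753 / 0.01416 = 1.2380
β_P = Σ w_i β_i = 0.17×2.0600 + 0.32×1.6271 + 0.24×2.1271 + 0.27×1.2380 = 1.7156
MRP = 7.2% − 3.2% = 4.00%
E(R_P) = R_f + β_P × MRP = 3.2% + 1.7156 × 4.0% = 10.06%

10.06%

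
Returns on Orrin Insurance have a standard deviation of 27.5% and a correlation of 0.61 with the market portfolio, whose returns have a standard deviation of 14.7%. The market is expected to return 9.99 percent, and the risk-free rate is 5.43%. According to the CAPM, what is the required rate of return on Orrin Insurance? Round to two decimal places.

β = ρ × σ_i / σ_m = 0.61 × 27.5% / 14.7% = 1.1412
MRP = 9.99% − 5.43% = 4.56%
E(R) = 5.43% + 1.1412 × 4.56% = 10.63%

10.63%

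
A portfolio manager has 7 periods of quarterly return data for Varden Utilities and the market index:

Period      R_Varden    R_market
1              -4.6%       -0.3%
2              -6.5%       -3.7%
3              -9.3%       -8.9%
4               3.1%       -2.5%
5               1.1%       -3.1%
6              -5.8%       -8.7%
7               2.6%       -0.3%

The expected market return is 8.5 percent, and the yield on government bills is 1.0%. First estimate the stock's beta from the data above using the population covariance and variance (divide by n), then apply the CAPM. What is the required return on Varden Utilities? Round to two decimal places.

Mean R_i = (-4.6 − 6.5 − 9.3 + 3.1 + 1.1 − 5.8 + 2.6) / 7 = -2.7714%
Mean R_m = (-0.3 − 3.7 − 8.9 − 2.5 − 3.1 − 8.7 − 0.3) / 7 = -3.9286%
Σ(R_i − R̄_i)(R_m − R̄_m) = 70.5057  ⇒  Cov = 70.5057 / 7 = 10.0722
Σ(R_m − R̄_m)² = 76.5943  ⇒  Var(R_m) = 76.5943 / 7 = 10.9420
β = Cov / Var(R_m) = 10.0722 / 10.9420 = 0.9205
MRP = 8.5% − 1.0% = 7.50%
E(R) = R_f + β × MRP = 1.0% + 0.9205 × 7.5% = 7.90%

7.90%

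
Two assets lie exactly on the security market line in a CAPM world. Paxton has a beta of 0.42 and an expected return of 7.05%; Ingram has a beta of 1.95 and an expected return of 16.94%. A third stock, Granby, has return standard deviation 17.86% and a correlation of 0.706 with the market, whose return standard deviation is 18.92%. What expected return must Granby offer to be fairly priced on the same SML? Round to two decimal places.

8.64%

MRP = (16.94% − 7.05%) / (1.95 − 0.42) = 6.4641%
R_f = 7.05% − 0.42 × 6.4641% = 4.3351%
β_Granby = ρ·σ_i/σ_m = 0.706 × 17.86 / 18.92 = 0.6664
E(R_Granby) = R_f + β × MRP = 4.3351% + 0.6664 × 6.4641% = 8.64%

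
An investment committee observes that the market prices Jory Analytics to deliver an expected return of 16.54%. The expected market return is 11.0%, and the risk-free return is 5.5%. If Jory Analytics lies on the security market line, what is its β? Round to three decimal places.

2.007

MRP = 11.0% − 5.5% = 5.50%
β = (E(R) − R_f) / MRP = (16.54% − 5.5%) / 5.5% = 11.04% / 5.5% = 2.007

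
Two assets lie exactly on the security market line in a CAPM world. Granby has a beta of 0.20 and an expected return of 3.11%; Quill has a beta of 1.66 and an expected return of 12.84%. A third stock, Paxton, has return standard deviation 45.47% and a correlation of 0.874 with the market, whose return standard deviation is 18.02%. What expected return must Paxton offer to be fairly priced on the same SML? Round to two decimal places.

MRP = (12.84% − 3.11%) / (1.66 − 0.20) = 6.6644%
R_f = 3.11% − 0.20 × 6.6644% = 1.7771%
β_Paxton = ρ·σ_i/σ_m = 0.874 × 45.47 / 18.02 = 2.2054
E(R_Paxton) = R_f + β × MRP = 1.7771% + 2.2054 × 6.6644% = 16.47%

16.47%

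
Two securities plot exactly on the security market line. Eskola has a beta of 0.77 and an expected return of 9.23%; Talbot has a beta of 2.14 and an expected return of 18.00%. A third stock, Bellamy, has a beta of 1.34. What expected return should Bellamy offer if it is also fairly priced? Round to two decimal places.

MRP (SML slope) = (18.00% − 9.23%) / (2.14 − 0.77) = 8.77% / 1.37 = 6.4015%
R_f (intercept) = 9.23% − 0.77 × 6.4015% = 4.3008%
E(R_Bellamy) = R_f + β × MRP = 4.3008% + 1.34 × 6.4015% = 12.88%

12.88%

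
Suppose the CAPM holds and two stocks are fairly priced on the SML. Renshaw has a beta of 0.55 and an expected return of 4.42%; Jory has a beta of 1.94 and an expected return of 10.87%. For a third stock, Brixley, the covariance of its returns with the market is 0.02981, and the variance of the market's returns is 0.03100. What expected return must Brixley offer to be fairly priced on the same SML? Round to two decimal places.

6.33%

MRP = (10.87% − 4.42%) / (1.94 − 0.55) = 4.6403%
R_f = 4.42% − 0.55 × 4.6403% = 1.8678%
β_Brixley = Cov / Var(R_m) = 0.02981 / 0.03100 = 0.9616
E(R_Brixley) = R_f + β × MRP = 1.8678% + 0.9616 × 4.6403% = 6.33%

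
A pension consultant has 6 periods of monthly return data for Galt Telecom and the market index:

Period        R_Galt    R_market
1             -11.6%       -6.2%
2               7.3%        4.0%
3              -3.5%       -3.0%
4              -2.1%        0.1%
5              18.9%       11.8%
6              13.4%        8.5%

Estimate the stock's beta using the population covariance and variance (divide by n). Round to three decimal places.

Mean R_i = (-11.6 + 7.3 − 3.5 − 2.1 + 18.9 + 13.4) / 6 = 3.7333%
Mean R_m = (-6.2 + 4.0 − 3.0 + 0.1 + 11.8 + 8.5) / 6 = 2.5333%
Σ(R_i − R̄_i)(R_m − R̄_m) = 391.5833  ⇒  Cov = 391.5833 / 6 = 65.2639
Σ(R_m − R̄_m)² = 236.4333  ⇒  Var(R_m) = 236.4333 / 6 = 39.4056
β = Cov / Var(R_m) = 65.2639 / 39.4056 = 1.6562

1.656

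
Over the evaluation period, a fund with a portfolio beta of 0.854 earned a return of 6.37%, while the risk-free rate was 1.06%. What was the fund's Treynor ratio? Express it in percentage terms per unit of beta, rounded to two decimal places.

Treynor = (R_P − R_f) / β_P = (6.37% − 1.06%) / 0.8540 = 5.31% / 0.8540 = 6.22%

6.22%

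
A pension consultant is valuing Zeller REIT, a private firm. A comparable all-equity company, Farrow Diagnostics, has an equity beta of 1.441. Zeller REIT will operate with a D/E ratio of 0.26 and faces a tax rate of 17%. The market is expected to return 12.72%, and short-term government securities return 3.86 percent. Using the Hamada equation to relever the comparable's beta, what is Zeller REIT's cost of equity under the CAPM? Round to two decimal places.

19.38%

β_L = β_U × [1 + (1 − t)(D/E)] = 1.441 × [1 + (1 − 0.17) × 0.26]
    = 1.441 × [1 + 0.83 × 0.26] = 1.441 × 1.2158 = 1.7520
MRP = 12.72% − 3.86% = 8.86%
E(R) = R_f + β_L × MRP = 3.86% + 1.7520 × 8.86% = 19.38%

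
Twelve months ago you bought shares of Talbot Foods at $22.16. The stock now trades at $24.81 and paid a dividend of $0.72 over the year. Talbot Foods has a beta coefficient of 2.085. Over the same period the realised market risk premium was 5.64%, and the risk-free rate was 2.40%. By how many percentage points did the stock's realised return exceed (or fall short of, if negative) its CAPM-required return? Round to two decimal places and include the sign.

+1.05%

Realised HPR = (P1 + D1 − P0) / P0 = (24.81 + 0.72 − 22.16) / 22.16 = 3.37 / 22.16 = 15.2076%
CAPM required = R_f + β·MRP = 2.40% + 2.085 × 5.64% = 14.15940%
α = realised − required = 15.2076% − 14.15940% = +1.05%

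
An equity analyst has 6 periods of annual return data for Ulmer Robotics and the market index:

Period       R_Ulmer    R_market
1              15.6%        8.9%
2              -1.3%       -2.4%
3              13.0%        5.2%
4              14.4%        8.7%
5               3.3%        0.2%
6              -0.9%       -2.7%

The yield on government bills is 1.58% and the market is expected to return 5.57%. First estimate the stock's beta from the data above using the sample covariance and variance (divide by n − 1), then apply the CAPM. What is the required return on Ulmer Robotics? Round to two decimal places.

7.39%

Mean R_i = (15.6 − 1.3 + 13.0 + 14.4 + 3.3 − 0.9) / 6 = 7.3500%
Mean R_m = (8.9 − 2.4 + 5.2 + 8.7 + 0.2 − 2.7) / 6 = 2.9833%
Σ(R_i − R̄_i)(R_m − R̄_m) = 206.3650  ⇒  Cov = 206.3650 / 5 = 41.2730
Σ(R_m − R̄_m)² = 141.6283  ⇒  Var(R_m) = 141.6283 / 5 = 28.3257
β = Cov / Var(R_m) = 41.2730 / 28.3257 = 1.4571
MRP = 5.57% − 1.58% = 3.99%
E(R) = R_f + β × MRP = 1.58% + 1.4571 × 3.99% = 7.39%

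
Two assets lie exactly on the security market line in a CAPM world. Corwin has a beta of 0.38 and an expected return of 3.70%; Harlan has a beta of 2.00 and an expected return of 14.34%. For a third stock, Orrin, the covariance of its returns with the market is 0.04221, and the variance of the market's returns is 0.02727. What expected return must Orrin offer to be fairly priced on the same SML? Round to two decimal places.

MRP = (14.34% − 3.70%) / (2.00 − 0.38) = 6.5679%
R_f = 3.70% − 0.38 × 6.5679% = 1.2042%
β_Orrin = Cov / Var(R_m) = 0.04221 / 0.02727 = 1.5479
E(R_Orrin) = R_f + β × MRP = 1.2042% + 1.5479 × 6.5679% = 11.37%

11.37%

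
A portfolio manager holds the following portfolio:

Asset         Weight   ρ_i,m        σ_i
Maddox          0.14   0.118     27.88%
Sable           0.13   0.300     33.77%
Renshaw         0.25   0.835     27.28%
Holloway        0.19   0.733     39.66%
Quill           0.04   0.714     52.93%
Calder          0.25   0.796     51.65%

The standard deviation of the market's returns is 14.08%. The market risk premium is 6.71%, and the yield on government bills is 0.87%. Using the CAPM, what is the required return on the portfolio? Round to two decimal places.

β_Maddox = 0.118 × 27.88% / 14.08% = 0.2337
β_Sable = 0.300 × 33.77% / 14.08% = 0.7195
β_Renshaw = 0.835 × 27.28% / 14.08% = 1.6178
β_Holloway = 0.733 × 39.66% / 14.08% = 2.0647
β_Quill = 0.714 × 52.93% / 14.08% = 2.6841
β_Calder = 0.796 × 51.65% / 14.08% = 2.9200
β_P = Σ w_i β_i = 0.14×0.2337 + 0.13×0.7195 + 0.25×1.6178 + 0.19×2.0647 + 0.04×2.6841 + 0.25×2.9200 = 1.7604
E(R_P) = R_f + β_P × MRP = 0.87% + 1.7604 × 6.71% = 12.68%

12.68%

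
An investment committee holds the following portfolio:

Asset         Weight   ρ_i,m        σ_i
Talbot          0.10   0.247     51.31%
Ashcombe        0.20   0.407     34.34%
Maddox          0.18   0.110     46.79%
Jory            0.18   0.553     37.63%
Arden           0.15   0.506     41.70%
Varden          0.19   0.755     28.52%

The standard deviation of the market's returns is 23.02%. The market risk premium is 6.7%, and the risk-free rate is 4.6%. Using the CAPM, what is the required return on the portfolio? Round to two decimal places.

9.25%

β_Talbot = 0.247 × 51.31% / 23.02% = 0.5505
β_Ashcombe = 0.407 × 34.34% / 23.02% = 0.6071
β_Maddox = 0.110 × 46.79% / 23.02% = 0.2236
β_Jory = 0.553 × 37.63% / 23.02% = 0.9040
β_Arden = 0.506 × 41.70% / 23.02% = 0.9166
β_Varden = 0.755 × 28.52% / 23.02% = 0.9354
β_P = Σ w_i β_i = 0.10×0.5505 + 0.20×0.6071 + 0.18×0.2236 + 0.18×0.9040 + 0.15×0.9166 + 0.19×0.9354 = 0.6947
E(R_P) = R_f + β_P × MRP = 4.6% + 0.6947 × 6.7% = 9.25%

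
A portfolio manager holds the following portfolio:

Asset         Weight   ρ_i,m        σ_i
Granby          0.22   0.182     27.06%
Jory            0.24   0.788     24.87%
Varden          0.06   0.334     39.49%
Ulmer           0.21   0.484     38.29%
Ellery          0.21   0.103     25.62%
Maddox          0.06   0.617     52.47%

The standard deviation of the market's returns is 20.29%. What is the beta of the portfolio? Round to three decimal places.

β_Granby = 0.182 × 27.06% / 20.29% = 0.2427
β_Jory = 0.788 × 24.87% / 20.29% = 0.9659
β_Varden = 0.334 × 39.49% / 20.29% = 0.6501
β_Ulmer = 0.484 × 38.29% / 20.29% = 0.9134
β_Ellery = 0.103 × 25.62% / 20.29% = 0.1301
β_Maddox = 0.617 × 52.47% / 20.29% = 1.5956
β_P = Σ w_i β_i = 0.22×0.2427 + 0.24×0.9659 + 0.06×0.6501 + 0.21×0.9134 + 0.21×0.1301 + 0.06×1.5956 = 0.6391

0.639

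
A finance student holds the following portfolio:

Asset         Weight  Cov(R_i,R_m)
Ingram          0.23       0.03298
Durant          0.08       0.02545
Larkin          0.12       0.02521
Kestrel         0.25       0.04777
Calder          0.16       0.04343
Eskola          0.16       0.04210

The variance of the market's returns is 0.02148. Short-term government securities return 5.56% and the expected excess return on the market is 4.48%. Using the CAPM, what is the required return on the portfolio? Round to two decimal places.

β_Ingram = 0.03298 / 0.02148 = 1.5354
β_Durant = 0.02545 / 0.02148 = 1.1848
β_Larkin = 0.02521 / 0.02148 = 1.1736
β_Kestrel = 0.04777 / 0.02148 = 2.2239
β_Calder = 0.04343 / 0.02148 = 2.0219
β_Eskola = 0.04210 / 0.02148 = 1.9600
β_P = Σ w_i β_i = 0.23×1.5354 + 0.08×1.1848 + 0.12×1.1736 + 0.25×2.2239 + 0.16×2.0219 + 0.16×1.9600 = 1.7818
E(R_P) = R_f + β_P × MRP = 5.56% + 1.7818 × 4.48% = 13.54%

13.54%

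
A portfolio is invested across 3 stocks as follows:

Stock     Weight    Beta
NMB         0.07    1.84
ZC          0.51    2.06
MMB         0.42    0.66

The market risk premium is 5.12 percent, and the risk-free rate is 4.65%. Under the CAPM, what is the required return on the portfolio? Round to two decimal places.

β_P = Σ w_i β_i = 0.07×1.84 + 0.51×2.06 + 0.42×0.66 = 1.4566
E(R_P) = R_f + β_P × MRP = 4.65% + 1.4566 × 5.12% = 12.11%

12.11%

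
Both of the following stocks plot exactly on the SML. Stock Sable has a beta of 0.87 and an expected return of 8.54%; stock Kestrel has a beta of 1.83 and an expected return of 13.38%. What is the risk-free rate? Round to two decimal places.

4.15%

Both satisfy E(R) = R_f + β·MRP, so the slope of the SML is
MRP = (13.38% − 8.54%) / (1.83 − 0.87) = 4.84% / 0.96 = 5.0417%
R_f = E(R_Sable) − β_Sable·MRP = 8.54% − 0.87 × 5.0417% = 4.1537%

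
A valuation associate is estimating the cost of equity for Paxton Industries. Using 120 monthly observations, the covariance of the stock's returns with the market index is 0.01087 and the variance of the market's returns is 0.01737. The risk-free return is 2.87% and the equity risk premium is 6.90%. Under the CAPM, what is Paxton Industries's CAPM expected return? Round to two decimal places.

β = Cov(R_i, R_m) / Var(R_m) = 0.01087 / 0.01737 = 0.6258
E(R) = R_f + β × MRP = 2.87% + 0.6258 × 6.90% = 7.19%

7.19%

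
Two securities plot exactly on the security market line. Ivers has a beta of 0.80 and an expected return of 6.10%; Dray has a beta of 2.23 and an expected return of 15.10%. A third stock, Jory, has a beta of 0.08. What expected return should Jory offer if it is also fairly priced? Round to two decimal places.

MRP (SML slope) = (15.10% − 6.10%) / (2.23 − 0.80) = 9.00% / 1.43 = 6.2937%
R_f (intercept) = 6.10% − 0.80 × 6.2937% = 1.0650%
E(R_Jory) = R_f + β × MRP = 1.0650% + 0.08 × 6.2937% = 1.57%

1.57%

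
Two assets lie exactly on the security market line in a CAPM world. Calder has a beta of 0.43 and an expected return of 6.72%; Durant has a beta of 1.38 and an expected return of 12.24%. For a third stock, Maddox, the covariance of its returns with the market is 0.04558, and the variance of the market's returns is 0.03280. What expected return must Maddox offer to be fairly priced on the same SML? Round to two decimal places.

MRP = (12.24% − 6.72%) / (1.38 − 0.43) = 5.8105%
R_f = 6.72% − 0.43 × 5.8105% = 4.2215%
β_Maddox = Cov / Var(R_m) = 0.04558 / 0.03280 = 1.3896
E(R_Maddox) = R_f + β × MRP = 4.2215% + 1.3896 × 5.8105% = 12.30%

12.30%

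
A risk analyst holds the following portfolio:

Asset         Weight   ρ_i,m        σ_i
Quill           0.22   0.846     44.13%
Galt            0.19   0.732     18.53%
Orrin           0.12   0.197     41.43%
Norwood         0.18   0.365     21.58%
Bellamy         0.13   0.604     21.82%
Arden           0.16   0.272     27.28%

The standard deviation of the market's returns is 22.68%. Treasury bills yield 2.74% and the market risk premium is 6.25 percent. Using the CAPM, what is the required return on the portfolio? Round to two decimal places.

β_Quill = 0.846 × 44.13% / 22.68% = 1.6461
β_Galt = 0.732 × 18.53% / 22.68% = 0.5981
β_Orrin = 0.197 × 41.43% / 22.68% = 0.3599
β_Norwood = 0.365 × 21.58% / 22.68% = 0.3473
β_Bellamy = 0.604 × 21.82% / 22.68% = 0.5811
β_Arden = 0.272 × 27.28% / 22.68% = 0.3272
β_P = Σ w_i β_i = 0.22×1.6461 + 0.19×0.5981 + 0.12×0.3599 + 0.18×0.3473 + 0.13×0.5811 + 0.16×0.3272 = 0.7094
E(R_P) = R_f + β_P × MRP = 2.74% + 0.7094 × 6.25% = 7.17%

7.17%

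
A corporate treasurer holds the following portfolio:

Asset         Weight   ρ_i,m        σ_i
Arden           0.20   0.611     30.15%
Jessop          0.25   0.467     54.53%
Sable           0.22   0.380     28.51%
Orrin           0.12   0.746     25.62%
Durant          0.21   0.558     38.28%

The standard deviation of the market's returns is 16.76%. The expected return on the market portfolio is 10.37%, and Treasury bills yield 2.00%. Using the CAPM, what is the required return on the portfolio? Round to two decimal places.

β_Arden = 0.611 × 30.15% / 16.76% = 1.0991
β_Jessop = 0.467 × 54.53% / 16.76% = 1.5194
β_Sable = 0.380 × 28.51% / 16.76% = 0.6464
β_Orrin = 0.746 × 25.62% / 16.76% = 1.1404
β_Durant = 0.558 × 38.28% / 16.76% = 1.2745
β_P = Σ w_i β_i = 0.20×1.0991 + 0.25×1.5194 + 0.22×0.6464 + 0.12×1.1404 + 0.21×1.2745 = 1.1464
MRP = 10.37% − 2.00% = 8.37%
E(R_P) = R_f + β_P × MRP = 2.00% + 1.1464 × 8.37% = 11.60%

11.60%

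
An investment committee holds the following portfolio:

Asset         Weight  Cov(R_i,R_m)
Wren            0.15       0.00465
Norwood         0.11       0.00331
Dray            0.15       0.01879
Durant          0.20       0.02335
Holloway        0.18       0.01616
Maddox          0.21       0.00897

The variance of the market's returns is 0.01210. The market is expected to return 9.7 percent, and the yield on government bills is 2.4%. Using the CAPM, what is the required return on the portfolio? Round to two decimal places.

β_Wren = 0.00465 / 0.01210 = 0.3843
β_Norwood = 0.00331 / 0.01210 = 0.2736
β_Dray = 0.01879 / 0.01210 = 1.5529
β_Durant = 0.02335 / 0.01210 = 1.9298
β_Holloway = 0.01616 / 0.01210 = 1.3355
β_Maddox = 0.00897 / 0.01210 = 0.7413
β_P = Σ w_i β_i = 0.15×0.3843 + 0.11×0.2736 + 0.15×1.5529 + 0.20×1.9298 + 0.18×1.3355 + 0.21×0.7413 = 1.1027
MRP = 9.7% − 2.4% = 7.30%
E(R_P) = R_f + β_P × MRP = 2.4% + 1.1027 × 7.3% = 10.45%

10.45%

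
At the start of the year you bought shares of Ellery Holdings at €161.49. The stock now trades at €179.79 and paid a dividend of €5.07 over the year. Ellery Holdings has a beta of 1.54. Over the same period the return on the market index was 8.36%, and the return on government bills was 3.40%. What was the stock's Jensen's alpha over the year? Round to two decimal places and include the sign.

Realised HPR = (P1 + D1 − P0) / P0 = (179.79 + 5.07 − 161.49) / 161.49 = 23.37 / 161.49 = 14.4715%
MRP = 8.36% − 3.40% = 4.96%
CAPM required = R_f + β·MRP = 3.40% + 1.54 × 4.96% = 11.0384%
α = realised − required = 14.4715% − 11.0384% = +3.43%

+3.43%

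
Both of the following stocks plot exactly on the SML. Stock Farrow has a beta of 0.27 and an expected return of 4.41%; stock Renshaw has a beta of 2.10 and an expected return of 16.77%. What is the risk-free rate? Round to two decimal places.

2.59%

Both satisfy E(R) = R_f + β·MRP, so the slope of the SML is
MRP = (16.77% − 4.41%) / (2.10 − 0.27) = 12.36% / 1.83 = 6.7541%
R_f = E(R_Farrow) − β_Farrow·MRP = 4.41% − 0.27 × 6.7541% = 2.5864%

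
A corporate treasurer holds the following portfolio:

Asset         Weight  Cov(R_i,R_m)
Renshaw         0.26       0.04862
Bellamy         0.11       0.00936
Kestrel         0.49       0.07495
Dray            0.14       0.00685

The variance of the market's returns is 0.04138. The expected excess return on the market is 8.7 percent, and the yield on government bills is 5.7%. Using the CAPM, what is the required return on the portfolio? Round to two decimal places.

16.50%

β_Renshaw = 0.04862 / 0.04138 = 1.1750
β_Bellamy = 0.00936 / 0.04138 = 0.2262
β_Kestrel = 0.07495 / 0.04138 = 1.8113
β_Dray = 0.00685 / 0.04138 = 0.1655
β_P = Σ w_i β_i = 0.26×1.1750 + 0.11×0.2262 + 0.49×1.8113 + 0.14×0.1655 = 1.2411
E(R_P) = R_f + β_P × MRP = 5.7% + 1.2411 × 8.7% = 16.50%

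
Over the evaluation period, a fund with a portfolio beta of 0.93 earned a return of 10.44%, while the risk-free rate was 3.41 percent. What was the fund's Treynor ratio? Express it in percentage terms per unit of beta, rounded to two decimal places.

7.56%

Treynor = (R_P − R_f) / β_P = (10.44% − 3.41%) / 0.9300 = 7.03% / 0.9300 = 7.56%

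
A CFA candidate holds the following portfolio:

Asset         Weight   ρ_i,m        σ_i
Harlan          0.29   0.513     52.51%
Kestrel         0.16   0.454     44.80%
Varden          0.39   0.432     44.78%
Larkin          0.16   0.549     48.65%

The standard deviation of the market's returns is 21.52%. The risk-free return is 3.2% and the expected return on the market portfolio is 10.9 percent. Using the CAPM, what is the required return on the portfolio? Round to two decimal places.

11.39%

β_Harlan = 0.513 × 52.51% / 21.52% = 1.2517
β_Kestrel = 0.454 × 44.80% / 21.52% = 0.9451
β_Varden = 0.432 × 44.78% / 21.52% = 0.8989
β_Larkin = 0.549 × 48.65% / 21.52% = 1.2411
β_P = Σ w_i β_i = 0.29×1.2517 + 0.16×0.9451 + 0.39×0.8989 + 0.16×1.2411 = 1.0634
MRP = 10.9% − 3.2% = 7.70%
E(R_P) = R_f + β_P × MRP = 3.2% + 1.0634 × 7.7% = 11.39%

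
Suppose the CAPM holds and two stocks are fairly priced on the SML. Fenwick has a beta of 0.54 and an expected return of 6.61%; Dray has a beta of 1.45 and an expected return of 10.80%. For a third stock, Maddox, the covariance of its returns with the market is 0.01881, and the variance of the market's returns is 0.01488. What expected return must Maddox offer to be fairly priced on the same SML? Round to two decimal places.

MRP = (10.80% − 6.61%) / (1.45 − 0.54) = 4.6044%
R_f = 6.61% − 0.54 × 4.6044% = 4.1236%
β_Maddox = Cov / Var(R_m) = 0.01881 / 0.01488 = 1.2641
E(R_Maddox) = R_f + β × MRP = 4.1236% + 1.2641 × 4.6044% = 9.94%

9.94%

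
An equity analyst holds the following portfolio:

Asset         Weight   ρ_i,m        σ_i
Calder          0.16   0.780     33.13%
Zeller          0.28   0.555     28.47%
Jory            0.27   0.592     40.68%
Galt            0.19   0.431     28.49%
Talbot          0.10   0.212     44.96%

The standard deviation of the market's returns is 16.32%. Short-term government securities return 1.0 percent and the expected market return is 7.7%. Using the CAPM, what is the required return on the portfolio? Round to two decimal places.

8.53%

β_Calder = 0.780 × 33.13% / 16.32% = 1.5834
β_Zeller = 0.555 × 28.47% / 16.32% = 0.9682
β_Jory = 0.592 × 40.68% / 16.32% = 1.4756
β_Galt = 0.431 × 28.49% / 16.32% = 0.7524
β_Talbot = 0.212 × 44.96% / 16.32% = 0.5840
β_P = Σ w_i β_i = 0.16×1.5834 + 0.28×0.9682 + 0.27×1.4756 + 0.19×0.7524 + 0.10×0.5840 = 1.1242
MRP = 7.7% − 1.0% = 6.70%
E(R_P) = R_f + β_P × MRP = 1.0% + 1.1242 × 6.7% = 8.53%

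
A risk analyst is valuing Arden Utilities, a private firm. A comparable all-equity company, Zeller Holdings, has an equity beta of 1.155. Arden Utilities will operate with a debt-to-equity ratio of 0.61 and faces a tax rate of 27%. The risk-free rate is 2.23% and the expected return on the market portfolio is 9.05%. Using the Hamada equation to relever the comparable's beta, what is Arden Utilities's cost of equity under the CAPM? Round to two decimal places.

β_L = β_U × [1 + (1 − t)(D/E)] = 1.155 × [1 + (1 − 0.27) × 0.61]
    = 1.155 × [1 + 0.73 × 0.61] = 1.155 × 1.4453 = 1.6693
MRP = 9.05% − 2.23% = 6.82%
E(R) = R_f + β_L × MRP = 2.23% + 1.6693 × 6.82% = 13.61%

13.61%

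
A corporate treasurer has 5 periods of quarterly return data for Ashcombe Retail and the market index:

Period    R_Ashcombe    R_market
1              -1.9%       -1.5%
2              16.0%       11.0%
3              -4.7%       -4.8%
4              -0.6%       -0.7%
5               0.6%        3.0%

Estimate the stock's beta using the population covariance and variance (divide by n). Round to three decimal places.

1.305

Mean R_i = (-1.9 + 16.0 − 4.7 − 0.6 + 0.6) / 5 = 1.8800%
Mean R_m = (-1.5 + 11.0 − 4.8 − 0.7 + 3.0) / 5 = 1.4000%
Σ(R_i − R̄_i)(R_m − R̄_m) = 190.4700  ⇒  Cov = 190.4700 / 5 = 38.0940
Σ(R_m − R̄_m)² = 145.9800  ⇒  Var(R_m) = 145.9800 / 5 = 29.1960
β = Cov / Var(R_m) = 38.0940 / 29.1960 = 1.3048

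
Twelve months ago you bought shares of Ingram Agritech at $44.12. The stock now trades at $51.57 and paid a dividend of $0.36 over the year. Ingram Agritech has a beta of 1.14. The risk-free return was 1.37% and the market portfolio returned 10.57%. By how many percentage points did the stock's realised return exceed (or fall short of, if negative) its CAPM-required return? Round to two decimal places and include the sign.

+5.84%

Realised HPR = (P1 + D1 − P0) / P0 = (51.57 + 0.36 − 44.12) / 44.12 = 7.81 / 44.12 = 17.7017%
MRP = 10.57% − 1.37% = 9.20%
CAPM required = R_f + β·MRP = 1.37% + 1.14 × 9.20% = 11.8580%
α = realised − required = 17.7017% − 11.8580% = +5.84%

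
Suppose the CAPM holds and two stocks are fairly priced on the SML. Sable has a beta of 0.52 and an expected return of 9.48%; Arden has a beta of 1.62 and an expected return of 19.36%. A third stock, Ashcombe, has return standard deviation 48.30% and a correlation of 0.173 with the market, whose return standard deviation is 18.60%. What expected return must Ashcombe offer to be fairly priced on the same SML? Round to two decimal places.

8.84%

MRP = (19.36% − 9.48%) / (1.62 − 0.52) = 8.9818%
R_f = 9.48% − 0.52 × 8.9818% = 4.8095%
β_Ashcombe = ρ·σ_i/σ_m = 0.173 × 48.30 / 18.60 = 0.4492
E(R_Ashcombe) = R_f + β × MRP = 4.8095% + 0.4492 × 8.9818% = 8.84%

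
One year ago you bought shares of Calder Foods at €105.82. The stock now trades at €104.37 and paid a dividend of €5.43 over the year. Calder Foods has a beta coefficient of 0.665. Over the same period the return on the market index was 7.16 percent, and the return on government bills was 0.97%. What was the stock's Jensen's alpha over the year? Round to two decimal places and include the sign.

-1.33%

Realised HPR = (P1 + D1 − P0) / P0 = (104.37 + 5.43 − 105.82) / 105.82 = 3.98 / 105.82 = 3.7611%
MRP = 7.16% − 0.97% = 6.19%
CAPM required = R_f + β·MRP = 0.97% + 0.665 × 6.19% = 5.08635%
α = realised − required = 3.7611% − 5.08635% = -1.33%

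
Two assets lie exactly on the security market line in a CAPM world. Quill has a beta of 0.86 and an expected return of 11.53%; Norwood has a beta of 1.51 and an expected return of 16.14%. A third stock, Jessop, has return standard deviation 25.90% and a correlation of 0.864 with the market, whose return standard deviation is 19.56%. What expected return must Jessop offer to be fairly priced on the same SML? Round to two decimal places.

13.54%

MRP = (16.14% − 11.53%) / (1.51 − 0.86) = 7.0923%
R_f = 11.53% − 0.86 × 7.0923% = 5.4306%
β_Jessop = ρ·σ_i/σ_m = 0.864 × 25.90 / 19.56 = 1.1440
E(R_Jessop) = R_f + β × MRP = 5.4306% + 1.1440 × 7.0923% = 13.54%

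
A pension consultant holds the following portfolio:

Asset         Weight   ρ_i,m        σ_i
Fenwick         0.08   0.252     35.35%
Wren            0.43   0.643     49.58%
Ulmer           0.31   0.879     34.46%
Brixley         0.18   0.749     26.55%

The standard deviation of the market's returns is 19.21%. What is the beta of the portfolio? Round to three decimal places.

β_Fenwick = 0.252 × 35.35% / 19.21% = 0.4637
β_Wren = 0.643 × 49.58% / 19.21% = 1.6595
β_Ulmer = 0.879 × 34.46% / 19.21% = 1.5768
β_Brixley = 0.749 × 26.55% / 19.21% = 1.0352
β_P = Σ w_i β_i = 0.08×0.4637 + 0.43×1.6595 + 0.31×1.5768 + 0.18×1.0352 = 1.4258

1.426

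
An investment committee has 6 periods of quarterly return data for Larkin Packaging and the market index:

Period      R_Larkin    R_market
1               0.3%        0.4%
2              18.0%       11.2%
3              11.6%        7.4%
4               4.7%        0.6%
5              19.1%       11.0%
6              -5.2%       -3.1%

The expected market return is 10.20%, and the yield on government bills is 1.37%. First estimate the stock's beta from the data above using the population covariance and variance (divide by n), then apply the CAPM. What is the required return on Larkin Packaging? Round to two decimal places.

Mean R_i = (0.3 + 18.0 + 11.6 + 4.7 + 19.1 − 5.2) / 6 = 8.0833%
Mean R_m = (0.4 + 11.2 + 7.4 + 0.6 + 11.0 − 3.1) / 6 = 4.5833%
Σ(R_i − R̄_i)(R_m − R̄_m) = 294.3083  ⇒  Cov = 294.3083 / 6 = 49.0514
Σ(R_m − R̄_m)² = 185.2883  ⇒  Var(R_m) = 185.2883 / 6 = 30.8814
β = Cov / Var(R_m) = 49.0514 / 30.8814 = 1.5884
MRP = 10.20% − 1.37% = 8.83%
E(R) = R_f + β × MRP = 1.37% + 1.5884 × 8.83% = 15.40%

15.40%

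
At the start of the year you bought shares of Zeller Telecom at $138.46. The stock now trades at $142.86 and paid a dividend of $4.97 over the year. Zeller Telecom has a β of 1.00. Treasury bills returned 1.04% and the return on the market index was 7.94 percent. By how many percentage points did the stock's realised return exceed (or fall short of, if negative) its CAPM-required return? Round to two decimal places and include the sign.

Realised HPR = (P1 + D1 − P0) / P0 = (142.86 + 4.97 − 138.46) / 138.46 = 9.37 / 138.46 = 6.7673%
MRP = 7.94% − 1.04% = 6.90%
CAPM required = R_f + β·MRP = 1.04% + 1.00 × 6.90% = 7.9400%
α = realised − required = 6.7673% − 7.9400% = -1.17%

-1.17%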